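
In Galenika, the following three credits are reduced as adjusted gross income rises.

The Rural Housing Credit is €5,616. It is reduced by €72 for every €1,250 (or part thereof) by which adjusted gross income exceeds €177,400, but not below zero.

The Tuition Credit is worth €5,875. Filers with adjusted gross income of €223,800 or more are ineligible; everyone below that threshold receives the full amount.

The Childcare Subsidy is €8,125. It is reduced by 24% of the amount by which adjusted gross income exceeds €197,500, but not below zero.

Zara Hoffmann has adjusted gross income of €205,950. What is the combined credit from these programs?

Rural Housing Credit: income exceeds €177,400 by €28,550, which is 23 full-or-partial €1,250 increments; reduction = 23 × €72 = €1,656, leaving €3,960.
Tuition Credit: €205,950 is below the €223,800 cutoff, so the full €5,875 applies.
Childcare Subsidy: 24% of the €8,450 excess over €197,500 is €2,028; credit = €8,125 − €2,028 = €6,097.
Total: €3,960 + €5,875 + €6,097 = €15,932.

€15,932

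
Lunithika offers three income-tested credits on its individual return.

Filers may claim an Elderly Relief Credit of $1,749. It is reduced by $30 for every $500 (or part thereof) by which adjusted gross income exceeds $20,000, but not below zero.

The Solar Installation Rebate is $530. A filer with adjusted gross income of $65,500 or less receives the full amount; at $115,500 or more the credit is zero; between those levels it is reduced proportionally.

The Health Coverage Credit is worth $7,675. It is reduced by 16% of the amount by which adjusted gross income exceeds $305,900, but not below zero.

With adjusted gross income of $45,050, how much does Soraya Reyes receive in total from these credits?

$8,424

Elderly Relief Credit: income exceeds $20,000 by $25,050, which is 51 full-or-partial $500 increments; reduction = 51 × $30 = $1,530, leaving $219.
Solar Installation Rebate: $45,050 is at or below the $65,500 threshold, so the full $530 applies.
Health Coverage Credit: $45,050 is at or below the $305,900 threshold, so the full $7,675 applies.
Total: $219 + $530 + $7,675 = $8,424.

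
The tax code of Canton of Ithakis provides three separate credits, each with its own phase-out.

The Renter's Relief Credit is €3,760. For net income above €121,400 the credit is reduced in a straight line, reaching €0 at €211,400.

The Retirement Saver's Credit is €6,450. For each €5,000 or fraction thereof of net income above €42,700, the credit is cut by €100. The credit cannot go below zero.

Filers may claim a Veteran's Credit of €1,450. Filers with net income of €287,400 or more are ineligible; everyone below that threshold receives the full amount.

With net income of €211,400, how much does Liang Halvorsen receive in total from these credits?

Renter's Relief Credit: €211,400 is at or above €211,400, so the credit is €0.
Retirement Saver's Credit: income exceeds €42,700 by €168,700, which is 34 full-or-partial €5,000 increments; reduction = 34 × €100 = €3,400, leaving €3,050.
Veteran's Credit: €211,400 is below the €287,400 cutoff, so the full €1,450 applies.
Total: €0 + €3,050 + €1,450 = €4,500.

€4,500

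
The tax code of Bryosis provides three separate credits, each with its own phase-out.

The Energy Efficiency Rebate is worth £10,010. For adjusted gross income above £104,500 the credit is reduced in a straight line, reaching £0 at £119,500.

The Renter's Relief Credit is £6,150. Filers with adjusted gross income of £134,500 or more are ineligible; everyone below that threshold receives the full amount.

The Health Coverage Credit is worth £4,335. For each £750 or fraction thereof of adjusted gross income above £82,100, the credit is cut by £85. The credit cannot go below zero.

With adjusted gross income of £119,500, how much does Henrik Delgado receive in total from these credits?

£6,235

Energy Efficiency Rebate: £119,500 is at or above £119,500, so the credit is £0.
Renter's Relief Credit: £119,500 is below the £134,500 cutoff, so the full £6,150 applies.
Health Coverage Credit: income exceeds £82,100 by £37,400, which is 50 full-or-partial £750 increments; reduction = 50 × £85 = £4,250, leaving £85.
Total: £0 + £6,150 + £85 = £6,235.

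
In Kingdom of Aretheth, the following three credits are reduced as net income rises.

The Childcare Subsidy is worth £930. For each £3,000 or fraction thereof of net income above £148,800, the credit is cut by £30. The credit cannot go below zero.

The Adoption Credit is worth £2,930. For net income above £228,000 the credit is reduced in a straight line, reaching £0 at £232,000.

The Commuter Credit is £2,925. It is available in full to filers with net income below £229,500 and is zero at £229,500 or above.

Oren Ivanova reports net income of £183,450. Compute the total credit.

£6,425

Childcare Subsidy: income exceeds £148,800 by £34,650, which is 12 full-or-partial £3,000 increments; reduction = 12 × £30 = £360, leaving £570.
Adoption Credit: £183,450 is at or below the £228,000 threshold, so the full £2,930 applies.
Commuter Credit: £183,450 is below the £229,500 cutoff, so the full £2,925 applies.
Total: £570 + £2,930 + £2,925 = £6,425.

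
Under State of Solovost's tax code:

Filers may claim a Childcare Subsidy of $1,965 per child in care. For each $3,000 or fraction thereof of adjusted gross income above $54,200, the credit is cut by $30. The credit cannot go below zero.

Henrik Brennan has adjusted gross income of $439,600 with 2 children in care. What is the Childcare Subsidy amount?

Childcare Subsidy: base = 2 × $1,965 = $3,930. income exceeds $54,200 by $385,400, which is 129 full-or-partial $3,000 increments; reduction = 129 × $30 = $3,870, leaving $60.

$60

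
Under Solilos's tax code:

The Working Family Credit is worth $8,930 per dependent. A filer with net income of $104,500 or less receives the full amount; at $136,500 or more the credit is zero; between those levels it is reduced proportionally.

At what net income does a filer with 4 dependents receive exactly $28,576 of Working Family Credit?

Full credit = 4 × $8,930 = $35,720.
$28,576 is 28,576/35,720 of the full $35,720, so 7,144/35,720 of the $32,000 range has been used: income = $104,500 + $32,000 × 7,144/35,720 = $110,900.

$110,900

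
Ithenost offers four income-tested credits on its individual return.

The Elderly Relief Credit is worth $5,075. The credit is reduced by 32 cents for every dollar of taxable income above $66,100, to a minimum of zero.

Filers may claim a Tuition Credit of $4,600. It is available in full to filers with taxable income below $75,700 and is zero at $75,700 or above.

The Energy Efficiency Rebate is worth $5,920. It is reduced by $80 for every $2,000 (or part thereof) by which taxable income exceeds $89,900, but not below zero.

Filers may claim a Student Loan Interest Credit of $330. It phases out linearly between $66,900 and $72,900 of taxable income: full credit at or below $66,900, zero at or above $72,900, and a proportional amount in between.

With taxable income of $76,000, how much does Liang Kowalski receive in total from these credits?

$7,827

Elderly Relief Credit: 32% of the $9,900 excess over $66,100 is $3,168; credit = $5,075 − $3,168 = $1,907.
Tuition Credit: $76,000 meets or exceeds the $75,700 cutoff, so the credit is $0.
Energy Efficiency Rebate: $76,000 is at or below the $89,900 threshold, so the full $5,920 applies.
Student Loan Interest Credit: $76,000 is at or above $72,900, so the credit is $0.
Total: $1,907 + $0 + $5,920 + $0 = $7,827.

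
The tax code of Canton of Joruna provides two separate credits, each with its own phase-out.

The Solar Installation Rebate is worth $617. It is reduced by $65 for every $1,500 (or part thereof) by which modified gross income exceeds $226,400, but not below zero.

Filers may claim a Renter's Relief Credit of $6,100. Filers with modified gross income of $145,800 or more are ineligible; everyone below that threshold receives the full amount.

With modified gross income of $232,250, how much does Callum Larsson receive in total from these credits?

Solar Installation Rebate: income exceeds $226,400 by $5,850, which is 4 full-or-partial $1,500 increments; reduction = 4 × $65 = $260, leaving $357.
Renter's Relief Credit: $232,250 meets or exceeds the $145,800 cutoff, so the credit is $0.
Total: $357 + $0 = $357.

$357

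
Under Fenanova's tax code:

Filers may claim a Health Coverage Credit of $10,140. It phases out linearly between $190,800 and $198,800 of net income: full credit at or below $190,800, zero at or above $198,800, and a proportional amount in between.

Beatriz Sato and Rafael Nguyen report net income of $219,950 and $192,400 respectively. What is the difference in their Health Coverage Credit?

$8,112

Beatriz ($219,950): Health Coverage Credit: $219,950 is at or above $198,800, so the credit is $0.
Rafael ($192,400): Health Coverage Credit: $192,400 is $1,600 into a $8,000 phase-out range, leaving 6,400/8,000 of the credit: $10,140 × 6,400/8,000 = $8,112.
Difference: |$0 − $8,112| = $8,112.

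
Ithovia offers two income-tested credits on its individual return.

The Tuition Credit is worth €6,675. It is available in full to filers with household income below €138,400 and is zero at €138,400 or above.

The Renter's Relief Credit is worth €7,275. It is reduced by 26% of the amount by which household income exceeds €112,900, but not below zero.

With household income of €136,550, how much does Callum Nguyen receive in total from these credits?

Tuition Credit: €136,550 is below the €138,400 cutoff, so the full €6,675 applies.
Renter's Relief Credit: 26% of the €23,650 excess over €112,900 is €6,149; credit = €7,275 − €6,149 = €1,126.
Total: €6,675 + €1,126 = €7,801.

€7,801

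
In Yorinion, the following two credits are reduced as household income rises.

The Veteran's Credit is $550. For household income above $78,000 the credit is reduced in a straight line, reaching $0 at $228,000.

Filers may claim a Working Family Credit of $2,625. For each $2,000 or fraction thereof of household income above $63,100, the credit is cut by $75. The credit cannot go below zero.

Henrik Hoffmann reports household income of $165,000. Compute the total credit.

$231

Veteran's Credit: $165,000 is $87,000 into a $150,000 phase-out range, leaving 63,000/150,000 of the credit: $550 × 63,000/150,000 = $231.
Working Family Credit: income exceeds $63,100 by $101,900 → 51 increments × $75 = $3,825 ≥ base, so the credit is $0.
Total: $231 + $0 = $231.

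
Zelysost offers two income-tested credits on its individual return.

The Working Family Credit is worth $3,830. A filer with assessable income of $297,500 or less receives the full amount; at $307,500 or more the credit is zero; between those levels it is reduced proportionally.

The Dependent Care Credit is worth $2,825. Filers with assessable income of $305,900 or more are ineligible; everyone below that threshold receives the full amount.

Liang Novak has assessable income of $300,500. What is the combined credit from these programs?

$5,506

Working Family Credit: $300,500 is $3,000 into a $10,000 phase-out range, leaving 7,000/10,000 of the credit: $3,830 × 7,000/10,000 = $2,681.
Dependent Care Credit: $300,500 is below the $305,900 cutoff, so the full $2,825 applies.
Total: $2,681 + $2,825 = $5,506.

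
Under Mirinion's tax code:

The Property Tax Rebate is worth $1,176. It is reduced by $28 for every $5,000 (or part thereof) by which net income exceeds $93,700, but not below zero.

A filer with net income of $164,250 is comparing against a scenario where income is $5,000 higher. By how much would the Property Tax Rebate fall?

At $164,250 — income exceeds $93,700 by $70,550, which is 15 full-or-partial $5,000 increments; reduction = 15 × $28 = $420, leaving $756.
At $169,250 — income exceeds $93,700 by $75,550, which is 16 full-or-partial $5,000 increments; reduction = 16 × $28 = $448, leaving $728.
Lost: $756 − $728 = $28.

$28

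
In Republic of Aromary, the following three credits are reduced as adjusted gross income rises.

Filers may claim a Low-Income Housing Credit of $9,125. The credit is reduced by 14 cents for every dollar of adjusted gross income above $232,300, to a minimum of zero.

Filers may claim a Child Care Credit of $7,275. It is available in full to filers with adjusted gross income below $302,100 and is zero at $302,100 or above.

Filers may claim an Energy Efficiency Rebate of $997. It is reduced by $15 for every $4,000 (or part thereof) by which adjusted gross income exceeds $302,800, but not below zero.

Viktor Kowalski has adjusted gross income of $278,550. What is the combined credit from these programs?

$10,922

Low-Income Housing Credit: 14% of the $46,250 excess over $232,300 is $6,475; credit = $9,125 − $6,475 = $2,650.
Child Care Credit: $278,550 is below the $302,100 cutoff, so the full $7,275 applies.
Energy Efficiency Rebate: $278,550 is at or below the $302,800 threshold, so the full $997 applies.
Total: $2,650 + $7,275 + $997 = $10,922.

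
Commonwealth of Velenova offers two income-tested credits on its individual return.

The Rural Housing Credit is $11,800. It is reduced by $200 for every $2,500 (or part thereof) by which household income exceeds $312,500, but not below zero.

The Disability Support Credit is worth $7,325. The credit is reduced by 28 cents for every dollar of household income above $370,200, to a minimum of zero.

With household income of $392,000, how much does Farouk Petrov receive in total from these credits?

$6,621

Rural Housing Credit: income exceeds $312,500 by $79,500, which is 32 full-or-partial $2,500 increments; reduction = 32 × $200 = $6,400, leaving $5,400.
Disability Support Credit: 28% of the $21,800 excess over $370,200 is $6,104; credit = $7,325 − $6,104 = $1,221.
Total: $5,400 + $1,221 = $6,621.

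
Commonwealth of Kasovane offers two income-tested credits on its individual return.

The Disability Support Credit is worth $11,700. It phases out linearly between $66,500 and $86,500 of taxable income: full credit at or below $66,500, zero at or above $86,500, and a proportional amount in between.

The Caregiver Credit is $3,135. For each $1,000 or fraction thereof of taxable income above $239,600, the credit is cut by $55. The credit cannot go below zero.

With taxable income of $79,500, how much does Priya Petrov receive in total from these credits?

Disability Support Credit: $79,500 is $13,000 into a $20,000 phase-out range, leaving 7,000/20,000 of the credit: $11,700 × 7,000/20,000 = $4,095.
Caregiver Credit: $79,500 is at or below the $239,600 threshold, so the full $3,135 applies.
Total: $4,095 + $3,135 = $7,230.

$7,230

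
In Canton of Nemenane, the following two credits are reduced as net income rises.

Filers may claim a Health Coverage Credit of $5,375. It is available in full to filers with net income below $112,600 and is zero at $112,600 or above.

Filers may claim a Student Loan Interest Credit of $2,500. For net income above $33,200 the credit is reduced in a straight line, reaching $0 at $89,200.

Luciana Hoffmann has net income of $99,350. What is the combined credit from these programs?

$5,375

Health Coverage Credit: $99,350 is below the $112,600 cutoff, so the full $5,375 applies.
Student Loan Interest Credit: $99,350 is at or above $89,200, so the credit is $0.
Total: $5,375 + $0 = $5,375.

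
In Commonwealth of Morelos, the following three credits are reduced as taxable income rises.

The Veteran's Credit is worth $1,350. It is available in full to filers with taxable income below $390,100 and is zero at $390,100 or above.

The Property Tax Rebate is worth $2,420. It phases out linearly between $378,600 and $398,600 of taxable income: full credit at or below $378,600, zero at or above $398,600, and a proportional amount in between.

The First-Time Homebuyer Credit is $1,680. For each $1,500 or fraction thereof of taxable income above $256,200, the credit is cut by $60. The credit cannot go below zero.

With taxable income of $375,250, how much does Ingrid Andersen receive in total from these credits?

Veteran's Credit: $375,250 is below the $390,100 cutoff, so the full $1,350 applies.
Property Tax Rebate: $375,250 is at or below the $378,600 threshold, so the full $2,420 applies.
First-Time Homebuyer Credit: income exceeds $256,200 by $119,050 → 80 increments × $60 = $4,800 ≥ base, so the credit is $0.
Total: $1,350 + $2,420 + $0 = $3,770.

$3,770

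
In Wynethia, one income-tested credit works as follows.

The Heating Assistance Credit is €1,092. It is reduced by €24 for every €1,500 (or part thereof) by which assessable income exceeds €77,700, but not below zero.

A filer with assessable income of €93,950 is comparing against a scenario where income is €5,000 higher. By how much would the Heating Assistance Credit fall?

At €93,950 — income exceeds €77,700 by €16,250, which is 11 full-or-partial €1,500 increments; reduction = 11 × €24 = €264, leaving €828.
At €98,950 — income exceeds €77,700 by €21,250, which is 15 full-or-partial €1,500 increments; reduction = 15 × €24 = €360, leaving €732.
Lost: €828 − €732 = €96.

€96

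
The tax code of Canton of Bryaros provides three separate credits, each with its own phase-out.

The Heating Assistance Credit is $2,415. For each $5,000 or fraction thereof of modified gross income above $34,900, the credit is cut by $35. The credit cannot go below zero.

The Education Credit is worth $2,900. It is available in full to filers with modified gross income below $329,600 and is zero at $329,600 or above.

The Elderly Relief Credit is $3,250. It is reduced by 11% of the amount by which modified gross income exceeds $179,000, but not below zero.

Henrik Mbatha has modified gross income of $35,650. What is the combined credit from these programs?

$8,530

Heating Assistance Credit: income exceeds $34,900 by $750, which is 1 full-or-partial $5,000 increment; reduction = 1 × $35 = $35, leaving $2,380.
Education Credit: $35,650 is below the $329,600 cutoff, so the full $2,900 applies.
Elderly Relief Credit: $35,650 is at or below the $179,000 threshold, so the full $3,250 applies.
Total: $2,380 + $2,900 + $3,250 = $8,530.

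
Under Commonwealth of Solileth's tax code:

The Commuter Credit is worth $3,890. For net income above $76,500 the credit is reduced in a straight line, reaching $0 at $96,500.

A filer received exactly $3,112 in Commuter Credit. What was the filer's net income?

$3,112 is 3,112/3,890 of the full $3,890, so 778/3,890 of the $20,000 range has been used: income = $76,500 + $20,000 × 778/3,890 = $80,500.

$80,500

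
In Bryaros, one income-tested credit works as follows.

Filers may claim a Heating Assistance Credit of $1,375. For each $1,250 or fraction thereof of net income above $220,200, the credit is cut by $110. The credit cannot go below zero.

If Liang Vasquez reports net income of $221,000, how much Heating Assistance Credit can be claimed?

Heating Assistance Credit: income exceeds $220,200 by $800, which is 1 full-or-partial $1,250 increment; reduction = 1 × $110 = $110, leaving $1,265.

$1,265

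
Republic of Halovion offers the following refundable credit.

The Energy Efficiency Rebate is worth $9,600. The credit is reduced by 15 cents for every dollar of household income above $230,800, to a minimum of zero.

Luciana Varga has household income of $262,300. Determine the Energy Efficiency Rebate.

$4,875

Energy Efficiency Rebate: 15% of the $31,500 excess over $230,800 is $4,725; credit = $9,600 − $4,725 = $4,875.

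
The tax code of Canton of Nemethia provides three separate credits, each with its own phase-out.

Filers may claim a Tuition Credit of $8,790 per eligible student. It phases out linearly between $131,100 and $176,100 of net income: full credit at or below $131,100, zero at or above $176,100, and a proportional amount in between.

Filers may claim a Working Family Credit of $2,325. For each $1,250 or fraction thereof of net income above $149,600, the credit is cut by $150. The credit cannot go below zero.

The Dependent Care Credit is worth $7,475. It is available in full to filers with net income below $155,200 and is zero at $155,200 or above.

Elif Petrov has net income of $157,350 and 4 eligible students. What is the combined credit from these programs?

Tuition Credit: base = 4 × $8,790 = $35,160. $157,350 is $26,250 into a $45,000 phase-out range, leaving 18,750/45,000 of the credit: $35,160 × 18,750/45,000 = $14,650.
Working Family Credit: income exceeds $149,600 by $7,750, which is 7 full-or-partial $1,250 increments; reduction = 7 × $150 = $1,050, leaving $1,275.
Dependent Care Credit: $157,350 meets or exceeds the $155,200 cutoff, so the credit is $0.
Total: $14,650 + $1,275 + $0 = $15,925.

$15,925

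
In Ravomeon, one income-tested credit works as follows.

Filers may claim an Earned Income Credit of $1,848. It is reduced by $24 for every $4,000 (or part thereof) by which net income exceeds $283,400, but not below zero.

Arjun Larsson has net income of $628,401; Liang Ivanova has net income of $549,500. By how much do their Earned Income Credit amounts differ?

Arjun ($628,401): Earned Income Credit: income exceeds $283,400 by $345,001 → 87 increments × $24 = $2,088 ≥ base, so the credit is $0.
Liang ($549,500): Earned Income Credit: income exceeds $283,400 by $266,100, which is 67 full-or-partial $4,000 increments; reduction = 67 × $24 = $1,608, leaving $240.
Difference: |$0 − $240| = $240.

$240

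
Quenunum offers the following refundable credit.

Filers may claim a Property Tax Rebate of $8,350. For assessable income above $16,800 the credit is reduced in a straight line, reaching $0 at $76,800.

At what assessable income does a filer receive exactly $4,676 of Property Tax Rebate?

$4,676 is 4,676/8,350 of the full $8,350, so 3,674/8,350 of the $60,000 range has been used: income = $16,800 + $60,000 × 3,674/8,350 = $43,200.

$43,200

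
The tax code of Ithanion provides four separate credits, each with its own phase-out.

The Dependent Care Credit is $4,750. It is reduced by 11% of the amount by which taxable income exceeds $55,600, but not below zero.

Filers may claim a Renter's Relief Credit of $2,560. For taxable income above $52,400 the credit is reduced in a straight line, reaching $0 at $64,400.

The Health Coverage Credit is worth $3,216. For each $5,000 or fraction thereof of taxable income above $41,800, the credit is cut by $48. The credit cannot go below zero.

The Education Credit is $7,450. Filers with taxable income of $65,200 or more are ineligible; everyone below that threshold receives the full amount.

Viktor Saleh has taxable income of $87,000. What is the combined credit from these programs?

$4,032

Dependent Care Credit: 11% of the $31,400 excess over $55,600 is $3,454; credit = $4,750 − $3,454 = $1,296.
Renter's Relief Credit: $87,000 is at or above $64,400, so the credit is $0.
Health Coverage Credit: income exceeds $41,800 by $45,200, which is 10 full-or-partial $5,000 increments; reduction = 10 × $48 = $480, leaving $2,736.
Education Credit: $87,000 meets or exceeds the $65,200 cutoff, so the credit is $0.
Total: $1,296 + $0 + $2,736 + $0 = $4,032.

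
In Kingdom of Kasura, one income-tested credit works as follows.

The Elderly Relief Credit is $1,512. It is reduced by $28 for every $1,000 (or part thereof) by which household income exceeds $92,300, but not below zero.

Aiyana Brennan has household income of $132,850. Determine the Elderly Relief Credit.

$364

Elderly Relief Credit: income exceeds $92,300 by $40,550, which is 41 full-or-partial $1,000 increments; reduction = 41 × $28 = $1,148, leaving $364.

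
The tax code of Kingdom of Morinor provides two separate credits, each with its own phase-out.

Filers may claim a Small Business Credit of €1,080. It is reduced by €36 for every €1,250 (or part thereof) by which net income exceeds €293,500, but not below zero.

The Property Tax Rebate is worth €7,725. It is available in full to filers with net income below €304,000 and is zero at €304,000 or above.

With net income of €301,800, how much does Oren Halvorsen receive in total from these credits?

€8,553

Small Business Credit: income exceeds €293,500 by €8,300, which is 7 full-or-partial €1,250 increments; reduction = 7 × €36 = €252, leaving €828.
Property Tax Rebate: €301,800 is below the €304,000 cutoff, so the full €7,725 applies.
Total: €828 + €7,725 = €8,553.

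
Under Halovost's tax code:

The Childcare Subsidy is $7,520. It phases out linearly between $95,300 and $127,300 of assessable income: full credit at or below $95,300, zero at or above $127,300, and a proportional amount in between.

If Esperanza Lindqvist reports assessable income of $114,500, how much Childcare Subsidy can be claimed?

$3,008

Childcare Subsidy: $114,500 is $19,200 into a $32,000 phase-out range, leaving 12,800/32,000 of the credit: $7,520 × 12,800/32,000 = $3,008.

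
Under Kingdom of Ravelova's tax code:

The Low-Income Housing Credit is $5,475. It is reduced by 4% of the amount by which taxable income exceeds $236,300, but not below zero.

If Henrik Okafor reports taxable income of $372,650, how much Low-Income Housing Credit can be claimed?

$21

Low-Income Housing Credit: 4% of the $136,350 excess over $236,300 is $5,454; credit = $5,475 − $5,454 = $21.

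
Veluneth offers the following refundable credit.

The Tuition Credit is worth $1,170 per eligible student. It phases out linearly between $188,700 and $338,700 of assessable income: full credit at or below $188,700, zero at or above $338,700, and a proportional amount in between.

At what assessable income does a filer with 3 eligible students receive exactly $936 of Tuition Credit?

$298,700

Full credit = 3 × $1,170 = $3,510.
$936 is 936/3,510 of the full $3,510, so 2,574/3,510 of the $150,000 range has been used: income = $188,700 + $150,000 × 2,574/3,510 = $298,700.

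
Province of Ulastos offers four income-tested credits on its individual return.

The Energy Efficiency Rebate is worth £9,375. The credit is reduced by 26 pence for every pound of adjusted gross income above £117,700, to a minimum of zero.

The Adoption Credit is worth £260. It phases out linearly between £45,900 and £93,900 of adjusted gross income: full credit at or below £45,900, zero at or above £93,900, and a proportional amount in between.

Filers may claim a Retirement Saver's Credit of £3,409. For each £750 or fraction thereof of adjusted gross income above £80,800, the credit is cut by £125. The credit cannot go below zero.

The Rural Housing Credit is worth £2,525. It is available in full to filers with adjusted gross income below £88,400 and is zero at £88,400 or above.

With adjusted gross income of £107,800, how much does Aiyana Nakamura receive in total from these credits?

Energy Efficiency Rebate: £107,800 is at or below the £117,700 threshold, so the full £9,375 applies.
Adoption Credit: £107,800 is at or above £93,900, so the credit is £0.
Retirement Saver's Credit: income exceeds £80,800 by £27,000 → 36 increments × £125 = £4,500 ≥ base, so the credit is £0.
Rural Housing Credit: £107,800 meets or exceeds the £88,400 cutoff, so the credit is £0.
Total: £9,375 + £0 + £0 + £0 = £9,375.

£9,375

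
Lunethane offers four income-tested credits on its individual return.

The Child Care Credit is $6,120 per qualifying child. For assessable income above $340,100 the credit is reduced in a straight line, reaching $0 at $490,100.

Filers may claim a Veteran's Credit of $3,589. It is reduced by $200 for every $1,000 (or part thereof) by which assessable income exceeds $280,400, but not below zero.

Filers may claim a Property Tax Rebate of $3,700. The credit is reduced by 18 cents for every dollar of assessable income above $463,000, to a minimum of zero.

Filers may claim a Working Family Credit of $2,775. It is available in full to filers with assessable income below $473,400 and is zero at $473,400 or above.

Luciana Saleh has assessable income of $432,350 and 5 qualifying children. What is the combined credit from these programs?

$18,256

Child Care Credit: base = 5 × $6,120 = $30,600. $432,350 is $92,250 into a $150,000 phase-out range, leaving 57,750/150,000 of the credit: $30,600 × 57,750/150,000 = $11,781.
Veteran's Credit: income exceeds $280,400 by $151,950 → 152 increments × $200 = $30,400 ≥ base, so the credit is $0.
Property Tax Rebate: $432,350 is at or below the $463,000 threshold, so the full $3,700 applies.
Working Family Credit: $432,350 is below the $473,400 cutoff, so the full $2,775 applies.
Total: $11,781 + $0 + $3,700 + $2,775 = $18,256.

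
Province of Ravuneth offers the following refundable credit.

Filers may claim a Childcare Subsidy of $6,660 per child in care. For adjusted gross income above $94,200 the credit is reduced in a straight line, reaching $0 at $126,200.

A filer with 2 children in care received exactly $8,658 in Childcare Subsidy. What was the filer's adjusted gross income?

$105,400

Full credit = 2 × $6,660 = $13,320.
$8,658 is 8,658/13,320 of the full $13,320, so 4,662/13,320 of the $32,000 range has been used: income = $94,200 + $32,000 × 4,662/13,320 = $105,400.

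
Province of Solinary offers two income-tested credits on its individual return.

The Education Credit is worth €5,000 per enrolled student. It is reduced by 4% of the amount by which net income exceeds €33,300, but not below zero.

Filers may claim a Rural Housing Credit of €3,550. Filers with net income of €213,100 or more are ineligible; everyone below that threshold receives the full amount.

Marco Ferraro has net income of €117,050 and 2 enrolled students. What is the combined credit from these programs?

Education Credit: base = 2 × €5,000 = €10,000. 4% of the €83,750 excess over €33,300 is €3,350; credit = €10,000 − €3,350 = €6,650.
Rural Housing Credit: €117,050 is below the €213,100 cutoff, so the full €3,550 applies.
Total: €6,650 + €3,550 = €10,200.

€10,200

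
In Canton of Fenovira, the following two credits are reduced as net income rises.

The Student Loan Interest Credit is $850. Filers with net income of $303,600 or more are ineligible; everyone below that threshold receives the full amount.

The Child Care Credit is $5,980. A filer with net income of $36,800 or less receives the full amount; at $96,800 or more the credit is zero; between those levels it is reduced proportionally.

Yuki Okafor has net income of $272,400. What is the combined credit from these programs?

$850

Student Loan Interest Credit: $272,400 is below the $303,600 cutoff, so the full $850 applies.
Child Care Credit: $272,400 is at or above $96,800, so the credit is $0.
Total: $850 + $0 = $850.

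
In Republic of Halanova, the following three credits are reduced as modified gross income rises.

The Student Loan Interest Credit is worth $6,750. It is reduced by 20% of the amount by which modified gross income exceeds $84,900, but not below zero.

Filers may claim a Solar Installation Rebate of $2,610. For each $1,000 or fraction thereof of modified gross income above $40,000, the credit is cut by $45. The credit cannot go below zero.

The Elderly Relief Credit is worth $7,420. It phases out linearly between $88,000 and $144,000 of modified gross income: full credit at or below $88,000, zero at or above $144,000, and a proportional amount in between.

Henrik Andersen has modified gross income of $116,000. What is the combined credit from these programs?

$4,240

Student Loan Interest Credit: 20% of the $31,100 excess over $84,900 is $6,220; credit = $6,750 − $6,220 = $530.
Solar Installation Rebate: income exceeds $40,000 by $76,000 → 76 increments × $45 = $3,420 ≥ base, so the credit is $0.
Elderly Relief Credit: $116,000 is $28,000 into a $56,000 phase-out range, leaving 28,000/56,000 of the credit: $7,420 × 28,000/56,000 = $3,710.
Total: $530 + $0 + $3,710 = $4,240.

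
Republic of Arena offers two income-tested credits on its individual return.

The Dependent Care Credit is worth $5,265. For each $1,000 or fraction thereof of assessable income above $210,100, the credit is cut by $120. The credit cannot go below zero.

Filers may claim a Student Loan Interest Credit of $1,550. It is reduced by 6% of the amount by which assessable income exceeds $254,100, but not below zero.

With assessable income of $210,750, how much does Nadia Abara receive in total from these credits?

$6,695

Dependent Care Credit: income exceeds $210,100 by $650, which is 1 full-or-partial $1,000 increment; reduction = 1 × $120 = $120, leaving $5,145.
Student Loan Interest Credit: $210,750 is at or below the $254,100 threshold, so the full $1,550 applies.
Total: $5,145 + $1,550 = $6,695.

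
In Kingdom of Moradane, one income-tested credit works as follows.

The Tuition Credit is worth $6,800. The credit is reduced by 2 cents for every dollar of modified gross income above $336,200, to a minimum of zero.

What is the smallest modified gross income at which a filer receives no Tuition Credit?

$676,200

The credit falls by 2% of each dollar above $336,200, so it reaches zero when the excess is $6,800 / 2% = $340,000: income = $336,200 + $340,000 = $676,200.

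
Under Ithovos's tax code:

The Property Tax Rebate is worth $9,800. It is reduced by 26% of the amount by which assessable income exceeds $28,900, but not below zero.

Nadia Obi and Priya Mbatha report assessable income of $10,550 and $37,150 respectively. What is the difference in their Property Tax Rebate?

Nadia ($10,550): Property Tax Rebate: $10,550 is at or below the $28,900 threshold, so the full $9,800 applies.
Priya ($37,150): Property Tax Rebate: 26% of the $8,250 excess over $28,900 is $2,145; credit = $9,800 − $2,145 = $7,655.
Difference: |$9,800 − $7,655| = $2,145.

$2,145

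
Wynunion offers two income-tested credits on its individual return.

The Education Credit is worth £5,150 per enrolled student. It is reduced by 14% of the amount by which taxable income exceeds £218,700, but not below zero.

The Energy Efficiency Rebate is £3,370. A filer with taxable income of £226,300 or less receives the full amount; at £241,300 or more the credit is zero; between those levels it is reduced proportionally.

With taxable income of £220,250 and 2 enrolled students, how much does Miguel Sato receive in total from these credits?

Education Credit: base = 2 × £5,150 = £10,300. 14% of the £1,550 excess over £218,700 is £217; credit = £10,300 − £217 = £10,083.
Energy Efficiency Rebate: £220,250 is at or below the £226,300 threshold, so the full £3,370 applies.
Total: £10,083 + £3,370 = £13,453.

£13,453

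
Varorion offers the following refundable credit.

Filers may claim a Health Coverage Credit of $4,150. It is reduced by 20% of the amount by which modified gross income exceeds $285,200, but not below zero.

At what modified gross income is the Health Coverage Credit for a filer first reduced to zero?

$305,950

The credit falls by 20% of each dollar above $285,200, so it reaches zero when the excess is $4,150 / 20% = $20,750: income = $285,200 + $20,750 = $305,950.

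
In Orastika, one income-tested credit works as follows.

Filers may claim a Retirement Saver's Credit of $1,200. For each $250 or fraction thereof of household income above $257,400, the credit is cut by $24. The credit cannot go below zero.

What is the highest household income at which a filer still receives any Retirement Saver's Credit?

After 49 increments the reduction is 49 × $24 = $1,176, leaving $24; one more increment wipes it out. Increment 49 ends at excess 49 × $250 = $12,250, so the highest qualifying income is $257,400 + $12,250 = $269,650.

$269,650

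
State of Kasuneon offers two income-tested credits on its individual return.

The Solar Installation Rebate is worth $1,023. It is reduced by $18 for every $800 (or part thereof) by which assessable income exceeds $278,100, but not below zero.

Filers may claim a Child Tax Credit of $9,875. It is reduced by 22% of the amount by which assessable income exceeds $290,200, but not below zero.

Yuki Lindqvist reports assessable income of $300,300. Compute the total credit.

Solar Installation Rebate: income exceeds $278,100 by $22,200, which is 28 full-or-partial $800 increments; reduction = 28 × $18 = $504, leaving $519.
Child Tax Credit: 22% of the $10,100 excess over $290,200 is $2,222; credit = $9,875 − $2,222 = $7,653.
Total: $519 + $7,653 = $8,172.

$8,172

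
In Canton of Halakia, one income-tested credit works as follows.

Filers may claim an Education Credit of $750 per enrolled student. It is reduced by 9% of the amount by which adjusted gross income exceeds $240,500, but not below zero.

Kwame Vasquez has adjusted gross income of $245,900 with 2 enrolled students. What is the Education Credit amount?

Education Credit: base = 2 × $750 = $1,500. 9% of the $5,400 excess over $240,500 is $486; credit = $1,500 − $486 = $1,014.

$1,014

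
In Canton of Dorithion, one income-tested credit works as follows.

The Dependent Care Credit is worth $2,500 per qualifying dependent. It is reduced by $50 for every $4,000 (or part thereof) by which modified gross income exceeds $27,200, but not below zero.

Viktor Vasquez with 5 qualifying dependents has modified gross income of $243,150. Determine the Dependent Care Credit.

Dependent Care Credit: base = 5 × $2,500 = $12,500. income exceeds $27,200 by $215,950, which is 54 full-or-partial $4,000 increments; reduction = 54 × $50 = $2,700, leaving $9,800.

$9,800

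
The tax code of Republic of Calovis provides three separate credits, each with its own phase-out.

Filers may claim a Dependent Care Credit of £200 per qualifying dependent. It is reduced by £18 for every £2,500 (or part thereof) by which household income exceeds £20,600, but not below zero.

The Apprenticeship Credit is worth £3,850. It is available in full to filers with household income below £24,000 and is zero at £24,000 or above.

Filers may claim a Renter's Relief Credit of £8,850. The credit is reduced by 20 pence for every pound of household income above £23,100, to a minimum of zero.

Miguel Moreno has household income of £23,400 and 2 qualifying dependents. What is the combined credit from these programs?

Dependent Care Credit: base = 2 × £200 = £400. income exceeds £20,600 by £2,800, which is 2 full-or-partial £2,500 increments; reduction = 2 × £18 = £36, leaving £364.
Apprenticeship Credit: £23,400 is below the £24,000 cutoff, so the full £3,850 applies.
Renter's Relief Credit: 20% of the £300 excess over £23,100 is £60; credit = £8,850 − £60 = £8,790.
Total: £364 + £3,850 + £8,790 = £13,004.

£13,004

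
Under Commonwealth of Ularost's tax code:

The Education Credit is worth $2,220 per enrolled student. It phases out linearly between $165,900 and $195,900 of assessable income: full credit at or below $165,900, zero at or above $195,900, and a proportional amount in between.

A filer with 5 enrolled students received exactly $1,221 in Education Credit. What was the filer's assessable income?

Full credit = 5 × $2,220 = $11,100.
$1,221 is 1,221/11,100 of the full $11,100, so 9,879/11,100 of the $30,000 range has been used: income = $165,900 + $30,000 × 9,879/11,100 = $192,600.

$192,600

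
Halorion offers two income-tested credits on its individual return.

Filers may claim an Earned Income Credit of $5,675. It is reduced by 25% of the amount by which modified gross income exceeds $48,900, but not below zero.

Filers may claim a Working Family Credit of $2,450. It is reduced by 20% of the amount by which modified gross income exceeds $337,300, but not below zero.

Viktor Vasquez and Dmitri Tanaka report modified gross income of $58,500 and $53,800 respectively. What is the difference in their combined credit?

$1,175

Viktor ($58,500): Earned Income Credit: 25% of the $9,600 excess over $48,900 is $2,400; credit = $5,675 − $2,400 = $3,275. Working Family Credit: $58,500 is at or below the $337,300 threshold, so the full $2,450 applies. total $3,275 + $2,450 = $5,725
Dmitri ($53,800): Earned Income Credit: 25% of the $4,900 excess over $48,900 is $1,225; credit = $5,675 − $1,225 = $4,450. Working Family Credit: $53,800 is at or below the $337,300 threshold, so the full $2,450 applies. total $4,450 + $2,450 = $6,900
Difference: |$5,725 − $6,900| = $1,175.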